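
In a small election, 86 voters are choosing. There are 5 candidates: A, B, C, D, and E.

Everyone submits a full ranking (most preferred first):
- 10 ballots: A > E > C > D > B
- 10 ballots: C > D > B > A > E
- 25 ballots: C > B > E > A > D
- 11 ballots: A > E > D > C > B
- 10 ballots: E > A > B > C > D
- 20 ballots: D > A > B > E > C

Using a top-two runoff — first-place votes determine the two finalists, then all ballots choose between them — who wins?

Round 1 first-place votes: A 21, B 0, C 35, D 20, E 10. C and A advance.
Runoff: C is ranked above A on 35 ballots, A above C on 51.

A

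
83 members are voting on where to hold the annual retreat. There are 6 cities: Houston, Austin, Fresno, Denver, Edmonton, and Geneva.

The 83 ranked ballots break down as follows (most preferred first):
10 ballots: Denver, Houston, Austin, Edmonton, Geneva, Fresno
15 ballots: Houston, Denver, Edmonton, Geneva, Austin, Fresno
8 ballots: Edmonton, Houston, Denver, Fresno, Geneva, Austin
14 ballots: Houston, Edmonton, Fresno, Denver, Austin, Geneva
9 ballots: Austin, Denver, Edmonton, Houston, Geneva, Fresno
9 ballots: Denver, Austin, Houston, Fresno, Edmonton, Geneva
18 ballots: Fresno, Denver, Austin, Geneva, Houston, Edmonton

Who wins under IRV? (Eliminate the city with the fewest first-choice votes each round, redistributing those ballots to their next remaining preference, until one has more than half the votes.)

Denver

Round 1: Houston 29, Austin 9, Fresno 18, Denver 19, Edmonton 8, Geneva 0. Geneva eliminated.
Round 2: Houston 29, Austin 9, Fresno 18, Denver 19, Edmonton 8. Edmonton eliminated.
Round 3: Houston 37, Austin 9, Fresno 18, Denver 19. Austin eliminated.
Round 4: Houston 37, Fresno 18, Denver 28. Fresno eliminated.
Round 5: Houston 37, Denver 46. Denver has a majority (≥42).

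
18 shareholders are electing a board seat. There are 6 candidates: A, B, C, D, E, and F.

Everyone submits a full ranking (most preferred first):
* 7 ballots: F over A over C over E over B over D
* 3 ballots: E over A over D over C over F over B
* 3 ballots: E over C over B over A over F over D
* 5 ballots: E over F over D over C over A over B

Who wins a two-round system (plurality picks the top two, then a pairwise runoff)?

Round 1 first-place votes: A 0, B 0, C 0, D 0, E 11, F 7. E and F advance.
Runoff: E is ranked above F on 11 ballots, F above E on 7.

E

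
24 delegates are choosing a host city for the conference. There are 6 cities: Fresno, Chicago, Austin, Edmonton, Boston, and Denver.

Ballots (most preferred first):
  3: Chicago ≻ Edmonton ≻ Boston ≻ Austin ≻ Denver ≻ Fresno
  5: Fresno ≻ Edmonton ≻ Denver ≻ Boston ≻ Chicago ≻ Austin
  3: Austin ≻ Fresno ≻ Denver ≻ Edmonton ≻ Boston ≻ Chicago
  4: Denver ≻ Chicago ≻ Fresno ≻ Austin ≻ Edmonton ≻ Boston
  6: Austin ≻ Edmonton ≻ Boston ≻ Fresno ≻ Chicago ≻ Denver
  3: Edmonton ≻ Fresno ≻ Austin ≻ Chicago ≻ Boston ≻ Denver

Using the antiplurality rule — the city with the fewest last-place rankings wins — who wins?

Edmonton

Last-place votes: Fresno 3, Chicago 3, Austin 5, Edmonton 0, Boston 4, Denver 9.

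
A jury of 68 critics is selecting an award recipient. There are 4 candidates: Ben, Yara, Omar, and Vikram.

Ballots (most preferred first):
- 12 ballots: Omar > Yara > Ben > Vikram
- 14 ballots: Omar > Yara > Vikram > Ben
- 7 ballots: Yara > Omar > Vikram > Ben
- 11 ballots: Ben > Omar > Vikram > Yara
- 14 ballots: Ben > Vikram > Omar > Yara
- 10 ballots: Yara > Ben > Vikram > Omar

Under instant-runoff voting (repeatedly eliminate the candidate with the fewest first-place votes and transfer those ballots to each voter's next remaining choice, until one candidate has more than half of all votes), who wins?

Ben

Round 1: Ben 25, Yara 17, Omar 26, Vikram 0. Vikram eliminated.
Round 2: Ben 25, Yara 17, Omar 26. Yara eliminated.
Round 3: Ben 35, Omar 33. Ben has a majority (≥35).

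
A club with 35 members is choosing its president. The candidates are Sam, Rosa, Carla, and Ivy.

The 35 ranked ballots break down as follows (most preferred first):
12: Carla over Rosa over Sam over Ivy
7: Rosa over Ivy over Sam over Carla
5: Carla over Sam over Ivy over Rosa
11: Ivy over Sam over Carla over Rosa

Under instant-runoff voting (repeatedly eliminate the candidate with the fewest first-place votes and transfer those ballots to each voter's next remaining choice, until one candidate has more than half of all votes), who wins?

Round 1: Sam 0, Rosa 7, Carla 17, Ivy 11. Sam eliminated.
Round 2: Rosa 7, Carla 17, Ivy 11. Rosa eliminated.
Round 3: Carla 17, Ivy 18. Ivy has a majority (≥18).

Ivy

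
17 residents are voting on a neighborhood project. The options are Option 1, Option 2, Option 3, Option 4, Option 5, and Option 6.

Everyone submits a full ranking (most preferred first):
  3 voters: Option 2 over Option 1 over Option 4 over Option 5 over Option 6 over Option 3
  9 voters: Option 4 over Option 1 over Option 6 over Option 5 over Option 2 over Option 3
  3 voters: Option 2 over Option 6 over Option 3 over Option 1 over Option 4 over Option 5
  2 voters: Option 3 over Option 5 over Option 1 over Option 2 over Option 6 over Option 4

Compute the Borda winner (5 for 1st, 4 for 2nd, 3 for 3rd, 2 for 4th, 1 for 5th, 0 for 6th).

Option 1: 3×4 + 9×4 + 3×2 + 2×3 = 60
Option 2: 3×5 + 9×1 + 3×5 + 2×2 = 43
Option 3: 3×0 + 9×0 + 3×3 + 2×5 = 19
Option 4: 3×3 + 9×5 + 3×1 + 2×0 = 57
Option 5: 3×2 + 9×2 + 3×0 + 2×4 = 32
Option 6: 3×1 + 9×3 + 3×4 + 2×1 = 44

Option 1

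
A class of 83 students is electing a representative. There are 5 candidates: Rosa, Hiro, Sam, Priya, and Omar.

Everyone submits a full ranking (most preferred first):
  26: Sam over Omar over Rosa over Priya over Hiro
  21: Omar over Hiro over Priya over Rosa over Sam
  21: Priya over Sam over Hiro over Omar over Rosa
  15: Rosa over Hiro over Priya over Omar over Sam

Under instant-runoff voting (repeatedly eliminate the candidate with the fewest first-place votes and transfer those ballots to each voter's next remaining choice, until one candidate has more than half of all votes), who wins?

Priya

Round 1: Rosa 15, Hiro 0, Sam 26, Priya 21, Omar 21. Hiro eliminated.
Round 2: Rosa 15, Sam 26, Priya 21, Omar 21. Rosa eliminated.
Round 3: Sam 26, Priya 36, Omar 21. Omar eliminated.
Round 4: Sam 26, Priya 57. Priya has a majority (≥42).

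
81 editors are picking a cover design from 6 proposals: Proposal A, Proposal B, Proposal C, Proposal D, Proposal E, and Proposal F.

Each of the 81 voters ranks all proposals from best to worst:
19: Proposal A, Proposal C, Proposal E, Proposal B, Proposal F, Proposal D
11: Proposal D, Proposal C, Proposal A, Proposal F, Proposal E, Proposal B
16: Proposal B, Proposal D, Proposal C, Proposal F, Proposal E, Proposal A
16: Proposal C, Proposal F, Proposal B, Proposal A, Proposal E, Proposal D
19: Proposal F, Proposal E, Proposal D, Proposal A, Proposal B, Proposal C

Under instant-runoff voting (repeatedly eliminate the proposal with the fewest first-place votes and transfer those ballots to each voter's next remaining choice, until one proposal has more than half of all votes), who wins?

Proposal C

Round 1: Proposal A 19, Proposal B 16, Proposal C 16, Proposal D 11, Proposal E 0, Proposal F 19. Proposal E eliminated.
Round 2: Proposal A 19, Proposal B 16, Proposal C 16, Proposal D 11, Proposal F 19. Proposal D eliminated.
Round 3: Proposal A 19, Proposal B 16, Proposal C 27, Proposal F 19. Proposal B eliminated.
Round 4: Proposal A 19, Proposal C 43, Proposal F 19. Proposal C has a majority (≥41).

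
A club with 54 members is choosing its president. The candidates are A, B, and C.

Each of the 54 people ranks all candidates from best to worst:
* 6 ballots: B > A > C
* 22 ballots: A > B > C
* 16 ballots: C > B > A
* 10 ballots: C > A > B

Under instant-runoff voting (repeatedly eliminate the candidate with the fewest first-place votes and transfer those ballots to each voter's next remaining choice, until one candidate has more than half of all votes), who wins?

Round 1: A 22, B 6, C 26. B eliminated.
Round 2: A 28, C 26. A has a majority (≥28).

A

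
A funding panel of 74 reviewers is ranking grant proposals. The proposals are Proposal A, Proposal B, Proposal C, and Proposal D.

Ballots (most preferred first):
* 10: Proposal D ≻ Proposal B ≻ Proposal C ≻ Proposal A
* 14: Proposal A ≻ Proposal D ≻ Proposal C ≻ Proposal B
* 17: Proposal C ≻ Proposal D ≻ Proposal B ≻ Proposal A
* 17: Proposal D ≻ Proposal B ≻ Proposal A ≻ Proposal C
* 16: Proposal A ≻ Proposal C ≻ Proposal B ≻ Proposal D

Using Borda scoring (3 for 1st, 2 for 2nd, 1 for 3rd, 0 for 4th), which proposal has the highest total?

Proposal D

Proposal A: 10×0 + 14×3 + 17×0 + 17×1 + 16×3 = 107
Proposal B: 10×2 + 14×0 + 17×1 + 17×2 + 16×1 = 87
Proposal C: 10×1 + 14×1 + 17×3 + 17×0 + 16×2 = 107
Proposal D: 10×3 + 14×2 + 17×2 + 17×3 + 16×0 = 143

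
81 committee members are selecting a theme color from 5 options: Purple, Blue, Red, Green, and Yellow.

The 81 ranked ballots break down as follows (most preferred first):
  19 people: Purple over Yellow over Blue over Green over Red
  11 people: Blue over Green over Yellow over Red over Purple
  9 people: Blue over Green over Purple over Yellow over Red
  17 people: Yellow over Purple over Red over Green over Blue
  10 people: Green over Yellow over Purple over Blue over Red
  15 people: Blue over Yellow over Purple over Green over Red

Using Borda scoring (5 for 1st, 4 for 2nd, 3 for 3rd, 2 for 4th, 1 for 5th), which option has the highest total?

Yellow

Purple: 19×5 + 11×1 + 9×3 + 17×4 + 10×3 + 15×3 = 276
Blue: 19×3 + 11×5 + 9×5 + 17×1 + 10×2 + 15×5 = 269
Red: 19×1 + 11×2 + 9×1 + 17×3 + 10×1 + 15×1 = 126
Green: 19×2 + 11×4 + 9×4 + 17×2 + 10×5 + 15×2 = 232
Yellow: 19×4 + 11×3 + 9×2 + 17×5 + 10×4 + 15×4 = 312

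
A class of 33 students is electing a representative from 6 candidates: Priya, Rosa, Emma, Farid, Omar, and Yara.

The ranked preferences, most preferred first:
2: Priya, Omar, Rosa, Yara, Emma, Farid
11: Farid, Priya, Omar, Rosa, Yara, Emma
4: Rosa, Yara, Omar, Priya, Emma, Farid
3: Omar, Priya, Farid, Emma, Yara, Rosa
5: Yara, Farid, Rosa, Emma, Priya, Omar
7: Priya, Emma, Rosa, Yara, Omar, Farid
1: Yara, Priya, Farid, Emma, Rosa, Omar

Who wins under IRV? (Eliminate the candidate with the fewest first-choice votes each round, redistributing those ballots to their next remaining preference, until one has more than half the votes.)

Priya

Round 1: Priya 9, Rosa 4, Emma 0, Farid 11, Omar 3, Yara 6. Emma eliminated.
Round 2: Priya 9, Rosa 4, Farid 11, Omar 3, Yara 6. Omar eliminated.
Round 3: Priya 12, Rosa 4, Farid 11, Yara 6. Rosa eliminated.
Round 4: Priya 12, Farid 11, Yara 10. Yara eliminated.
Round 5: Priya 17, Farid 16. Priya has a majority (≥17).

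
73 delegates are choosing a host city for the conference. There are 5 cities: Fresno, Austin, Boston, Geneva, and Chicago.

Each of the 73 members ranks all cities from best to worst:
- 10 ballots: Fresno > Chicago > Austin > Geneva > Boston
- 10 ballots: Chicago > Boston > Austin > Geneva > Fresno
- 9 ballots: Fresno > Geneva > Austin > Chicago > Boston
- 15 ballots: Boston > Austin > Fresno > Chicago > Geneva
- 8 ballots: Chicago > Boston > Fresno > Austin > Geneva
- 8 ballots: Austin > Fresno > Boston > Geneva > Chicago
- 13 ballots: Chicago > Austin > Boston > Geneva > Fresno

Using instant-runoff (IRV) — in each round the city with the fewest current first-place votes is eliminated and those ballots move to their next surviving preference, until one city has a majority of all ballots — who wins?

Fresno

Round 1: Fresno 19, Austin 8, Boston 15, Geneva 0, Chicago 31. Geneva eliminated.
Round 2: Fresno 19, Austin 8, Boston 15, Chicago 31. Austin eliminated.
Round 3: Fresno 27, Boston 15, Chicago 31. Boston eliminated.
Round 4: Fresno 42, Chicago 31. Fresno has a majority (≥37).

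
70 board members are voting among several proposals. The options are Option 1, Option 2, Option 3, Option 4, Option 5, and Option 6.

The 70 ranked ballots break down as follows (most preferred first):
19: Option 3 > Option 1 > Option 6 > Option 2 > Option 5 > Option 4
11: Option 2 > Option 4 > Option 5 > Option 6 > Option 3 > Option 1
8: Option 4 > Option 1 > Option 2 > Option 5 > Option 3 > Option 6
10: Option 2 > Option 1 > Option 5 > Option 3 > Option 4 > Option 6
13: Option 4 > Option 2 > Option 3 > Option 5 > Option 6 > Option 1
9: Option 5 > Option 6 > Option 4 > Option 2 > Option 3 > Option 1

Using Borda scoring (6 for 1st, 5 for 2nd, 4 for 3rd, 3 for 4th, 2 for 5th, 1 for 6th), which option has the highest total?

Option 1: 19×5 + 11×1 + 8×5 + 10×5 + 13×1 + 9×1 = 218
Option 2: 19×3 + 11×6 + 8×4 + 10×6 + 13×5 + 9×3 = 307
Option 3: 19×6 + 11×2 + 8×2 + 10×3 + 13×4 + 9×2 = 252
Option 4: 19×1 + 11×5 + 8×6 + 10×2 + 13×6 + 9×4 = 256
Option 5: 19×2 + 11×4 + 8×3 + 10×4 + 13×3 + 9×6 = 239
Option 6: 19×4 + 11×3 + 8×1 + 10×1 + 13×2 + 9×5 = 198

Option 2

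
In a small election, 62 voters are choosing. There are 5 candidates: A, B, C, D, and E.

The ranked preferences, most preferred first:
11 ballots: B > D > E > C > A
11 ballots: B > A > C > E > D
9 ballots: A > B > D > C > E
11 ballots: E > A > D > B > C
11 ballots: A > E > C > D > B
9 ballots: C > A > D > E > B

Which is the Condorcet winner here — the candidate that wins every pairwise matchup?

A vs B: 40–22
A vs C: 42–20
A vs D: 51–11
A vs E: 40–22
A beats every other candidate.

A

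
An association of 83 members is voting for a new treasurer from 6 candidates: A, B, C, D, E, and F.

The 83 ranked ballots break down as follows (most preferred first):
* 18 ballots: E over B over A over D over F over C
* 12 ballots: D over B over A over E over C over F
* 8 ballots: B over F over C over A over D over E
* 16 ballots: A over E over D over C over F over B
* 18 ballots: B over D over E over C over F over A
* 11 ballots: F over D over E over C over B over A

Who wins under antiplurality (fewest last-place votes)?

D

Last-place votes: A 29, B 16, C 18, D 0, E 8, F 12.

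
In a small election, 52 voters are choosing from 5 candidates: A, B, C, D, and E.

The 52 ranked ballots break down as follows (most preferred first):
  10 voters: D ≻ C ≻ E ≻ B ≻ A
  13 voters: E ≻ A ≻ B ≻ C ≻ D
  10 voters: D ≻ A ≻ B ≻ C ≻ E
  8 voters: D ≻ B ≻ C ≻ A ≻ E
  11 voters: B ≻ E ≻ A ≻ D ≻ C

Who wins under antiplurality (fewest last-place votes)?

Last-place votes: A 10, B 0, C 11, D 13, E 18.

B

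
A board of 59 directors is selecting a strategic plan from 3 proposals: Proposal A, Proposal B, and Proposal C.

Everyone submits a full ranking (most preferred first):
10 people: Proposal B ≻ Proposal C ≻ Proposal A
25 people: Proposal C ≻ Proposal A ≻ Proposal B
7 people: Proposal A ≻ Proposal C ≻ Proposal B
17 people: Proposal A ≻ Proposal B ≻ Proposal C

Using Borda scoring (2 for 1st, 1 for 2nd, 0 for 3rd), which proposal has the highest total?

Proposal A: 10×0 + 25×1 + 7×2 + 17×2 = 73
Proposal B: 10×2 + 25×0 + 7×0 + 17×1 = 37
Proposal C: 10×1 + 25×2 + 7×1 + 17×0 = 67

Proposal A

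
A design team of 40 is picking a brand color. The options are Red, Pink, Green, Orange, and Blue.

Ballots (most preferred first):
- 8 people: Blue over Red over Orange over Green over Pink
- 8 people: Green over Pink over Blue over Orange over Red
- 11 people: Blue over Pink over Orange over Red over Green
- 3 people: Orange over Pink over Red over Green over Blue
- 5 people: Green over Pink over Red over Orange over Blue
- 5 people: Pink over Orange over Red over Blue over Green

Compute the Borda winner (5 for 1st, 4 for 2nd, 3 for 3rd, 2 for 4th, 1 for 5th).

Pink

Red: 8×4 + 8×1 + 11×2 + 3×3 + 5×3 + 5×3 = 101
Pink: 8×1 + 8×4 + 11×4 + 3×4 + 5×4 + 5×5 = 141
Green: 8×2 + 8×5 + 11×1 + 3×2 + 5×5 + 5×1 = 103
Orange: 8×3 + 8×2 + 11×3 + 3×5 + 5×2 + 5×4 = 118
Blue: 8×5 + 8×3 + 11×5 + 3×1 + 5×1 + 5×2 = 137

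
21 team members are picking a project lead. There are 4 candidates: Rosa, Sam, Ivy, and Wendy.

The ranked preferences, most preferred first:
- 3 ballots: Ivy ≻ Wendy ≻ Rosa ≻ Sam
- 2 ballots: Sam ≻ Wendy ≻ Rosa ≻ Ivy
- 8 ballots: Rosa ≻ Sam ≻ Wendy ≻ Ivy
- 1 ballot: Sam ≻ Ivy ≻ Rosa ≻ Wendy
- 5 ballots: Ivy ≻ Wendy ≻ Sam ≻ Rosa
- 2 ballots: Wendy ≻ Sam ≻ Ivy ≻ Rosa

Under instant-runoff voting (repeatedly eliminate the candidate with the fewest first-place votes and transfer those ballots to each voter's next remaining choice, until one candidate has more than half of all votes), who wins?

Ivy

Round 1: Rosa 8, Sam 3, Ivy 8, Wendy 2. Wendy eliminated.
Round 2: Rosa 8, Sam 5, Ivy 8. Sam eliminated.
Round 3: Rosa 10, Ivy 11. Ivy has a majority (≥11).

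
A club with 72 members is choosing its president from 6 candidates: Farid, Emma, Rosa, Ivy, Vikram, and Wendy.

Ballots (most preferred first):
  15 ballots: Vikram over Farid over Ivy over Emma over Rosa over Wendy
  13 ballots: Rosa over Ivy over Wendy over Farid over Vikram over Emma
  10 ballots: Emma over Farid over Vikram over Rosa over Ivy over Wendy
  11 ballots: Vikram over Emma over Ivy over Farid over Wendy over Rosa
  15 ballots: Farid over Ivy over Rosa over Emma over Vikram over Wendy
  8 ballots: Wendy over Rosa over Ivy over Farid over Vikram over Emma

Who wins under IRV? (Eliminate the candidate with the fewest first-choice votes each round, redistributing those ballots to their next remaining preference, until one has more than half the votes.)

Round 1: Farid 15, Emma 10, Rosa 13, Ivy 0, Vikram 26, Wendy 8. Ivy eliminated.
Round 2: Farid 15, Emma 10, Rosa 13, Vikram 26, Wendy 8. Wendy eliminated.
Round 3: Farid 15, Emma 10, Rosa 21, Vikram 26. Emma eliminated.
Round 4: Farid 25, Rosa 21, Vikram 26. Rosa eliminated.
Round 5: Farid 46, Vikram 26. Farid has a majority (≥37).

Farid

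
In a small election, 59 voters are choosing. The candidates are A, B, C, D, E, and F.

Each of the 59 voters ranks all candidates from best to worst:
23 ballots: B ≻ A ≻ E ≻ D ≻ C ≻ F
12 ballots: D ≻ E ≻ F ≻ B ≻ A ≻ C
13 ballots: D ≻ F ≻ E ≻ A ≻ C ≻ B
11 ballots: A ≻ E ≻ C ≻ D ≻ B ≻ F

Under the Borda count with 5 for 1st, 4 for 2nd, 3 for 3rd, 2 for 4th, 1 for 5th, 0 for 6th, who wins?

E

A: 23×4 + 12×1 + 13×2 + 11×5 = 185
B: 23×5 + 12×2 + 13×0 + 11×1 = 150
C: 23×1 + 12×0 + 13×1 + 11×3 = 69
D: 23×2 + 12×5 + 13×5 + 11×2 = 193
E: 23×3 + 12×4 + 13×3 + 11×4 = 200
F: 23×0 + 12×3 + 13×4 + 11×0 = 88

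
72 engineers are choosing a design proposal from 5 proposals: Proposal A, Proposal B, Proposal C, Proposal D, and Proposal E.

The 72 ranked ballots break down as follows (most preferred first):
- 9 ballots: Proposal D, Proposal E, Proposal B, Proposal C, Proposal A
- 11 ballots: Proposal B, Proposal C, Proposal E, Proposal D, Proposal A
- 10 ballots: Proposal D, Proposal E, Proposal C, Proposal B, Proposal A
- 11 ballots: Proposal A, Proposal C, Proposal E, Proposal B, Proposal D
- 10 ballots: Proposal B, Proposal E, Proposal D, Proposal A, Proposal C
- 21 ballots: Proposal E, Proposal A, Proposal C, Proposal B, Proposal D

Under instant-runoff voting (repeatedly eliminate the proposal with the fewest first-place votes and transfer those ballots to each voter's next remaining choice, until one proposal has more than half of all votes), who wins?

Round 1: Proposal A 11, Proposal B 21, Proposal C 0, Proposal D 19, Proposal E 21. Proposal C eliminated.
Round 2: Proposal A 11, Proposal B 21, Proposal D 19, Proposal E 21. Proposal A eliminated.
Round 3: Proposal B 21, Proposal D 19, Proposal E 32. Proposal D eliminated.
Round 4: Proposal B 21, Proposal E 51. Proposal E has a majority (≥37).

Proposal E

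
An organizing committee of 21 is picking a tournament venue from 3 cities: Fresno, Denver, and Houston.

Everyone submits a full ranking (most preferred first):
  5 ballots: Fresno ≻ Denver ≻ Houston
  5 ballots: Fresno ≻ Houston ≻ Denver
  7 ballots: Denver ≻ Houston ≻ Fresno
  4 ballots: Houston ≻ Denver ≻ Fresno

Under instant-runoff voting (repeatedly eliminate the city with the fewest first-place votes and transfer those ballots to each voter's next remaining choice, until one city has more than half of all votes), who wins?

Round 1: Fresno 10, Denver 7, Houston 4. Houston eliminated.
Round 2: Fresno 10, Denver 11. Denver has a majority (≥11).

Denver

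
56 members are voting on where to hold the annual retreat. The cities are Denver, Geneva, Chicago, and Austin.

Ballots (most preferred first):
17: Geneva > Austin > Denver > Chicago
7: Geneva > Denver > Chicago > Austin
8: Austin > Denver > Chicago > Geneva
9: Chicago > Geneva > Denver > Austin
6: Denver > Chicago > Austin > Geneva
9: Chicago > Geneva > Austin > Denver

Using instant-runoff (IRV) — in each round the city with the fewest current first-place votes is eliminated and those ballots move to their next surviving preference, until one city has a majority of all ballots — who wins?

Round 1: Denver 6, Geneva 24, Chicago 18, Austin 8. Denver eliminated.
Round 2: Geneva 24, Chicago 24, Austin 8. Austin eliminated.
Round 3: Geneva 24, Chicago 32. Chicago has a majority (≥29).

Chicago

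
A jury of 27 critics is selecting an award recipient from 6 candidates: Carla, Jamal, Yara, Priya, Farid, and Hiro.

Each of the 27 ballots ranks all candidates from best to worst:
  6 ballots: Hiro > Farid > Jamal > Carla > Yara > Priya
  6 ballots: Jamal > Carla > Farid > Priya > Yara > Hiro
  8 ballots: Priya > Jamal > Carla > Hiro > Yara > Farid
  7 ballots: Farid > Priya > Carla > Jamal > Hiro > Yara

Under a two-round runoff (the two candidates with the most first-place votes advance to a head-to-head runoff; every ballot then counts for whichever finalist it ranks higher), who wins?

Farid

Round 1 first-place votes: Carla 0, Jamal 6, Yara 0, Priya 8, Farid 7, Hiro 6. Priya and Farid advance.
Runoff: Priya is ranked above Farid on 8 ballots, Farid above Priya on 19.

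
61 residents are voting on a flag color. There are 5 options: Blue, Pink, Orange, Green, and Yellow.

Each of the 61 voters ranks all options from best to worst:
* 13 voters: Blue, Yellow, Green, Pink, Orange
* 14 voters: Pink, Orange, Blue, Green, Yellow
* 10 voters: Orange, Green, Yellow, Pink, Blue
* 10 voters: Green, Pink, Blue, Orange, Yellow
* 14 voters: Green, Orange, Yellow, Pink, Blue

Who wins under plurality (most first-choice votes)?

First-place votes: Blue 13, Pink 14, Orange 10, Green 24, Yellow 0.

Green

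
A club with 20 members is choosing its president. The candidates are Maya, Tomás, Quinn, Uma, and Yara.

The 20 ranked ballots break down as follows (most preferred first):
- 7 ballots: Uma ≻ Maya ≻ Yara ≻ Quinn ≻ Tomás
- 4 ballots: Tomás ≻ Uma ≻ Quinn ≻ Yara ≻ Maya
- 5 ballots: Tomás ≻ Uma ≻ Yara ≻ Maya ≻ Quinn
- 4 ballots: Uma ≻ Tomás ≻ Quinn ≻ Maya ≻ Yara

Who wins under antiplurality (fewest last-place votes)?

Last-place votes: Maya 4, Tomás 7, Quinn 5, Uma 0, Yara 4.

Uma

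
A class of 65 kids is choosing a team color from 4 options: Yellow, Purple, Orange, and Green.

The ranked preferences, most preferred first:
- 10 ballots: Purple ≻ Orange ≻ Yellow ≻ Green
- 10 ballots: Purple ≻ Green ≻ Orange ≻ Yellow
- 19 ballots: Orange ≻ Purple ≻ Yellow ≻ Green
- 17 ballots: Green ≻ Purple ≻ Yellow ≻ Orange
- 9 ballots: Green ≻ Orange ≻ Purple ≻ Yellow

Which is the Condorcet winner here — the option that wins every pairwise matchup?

Purple vs Yellow: 65–0
Purple vs Orange: 37–28
Purple vs Green: 39–26
Purple beats every other option.

Purple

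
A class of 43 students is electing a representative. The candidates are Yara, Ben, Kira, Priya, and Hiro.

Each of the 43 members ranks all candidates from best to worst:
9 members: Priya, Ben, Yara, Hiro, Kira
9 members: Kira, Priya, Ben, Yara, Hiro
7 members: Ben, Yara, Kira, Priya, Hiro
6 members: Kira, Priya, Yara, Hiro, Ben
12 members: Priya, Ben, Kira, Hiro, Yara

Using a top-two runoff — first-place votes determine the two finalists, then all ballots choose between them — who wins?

Kira

Round 1 first-place votes: Yara 0, Ben 7, Kira 15, Priya 21, Hiro 0. Priya and Kira advance.
Runoff: Priya is ranked above Kira on 21 ballots, Kira above Priya on 22.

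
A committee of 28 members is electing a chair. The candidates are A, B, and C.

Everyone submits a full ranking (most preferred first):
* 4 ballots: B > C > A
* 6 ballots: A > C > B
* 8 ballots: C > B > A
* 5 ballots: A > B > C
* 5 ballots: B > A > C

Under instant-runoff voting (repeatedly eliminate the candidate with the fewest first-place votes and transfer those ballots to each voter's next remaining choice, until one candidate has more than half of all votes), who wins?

Round 1: A 11, B 9, C 8. C eliminated.
Round 2: A 11, B 17. B has a majority (≥15).

B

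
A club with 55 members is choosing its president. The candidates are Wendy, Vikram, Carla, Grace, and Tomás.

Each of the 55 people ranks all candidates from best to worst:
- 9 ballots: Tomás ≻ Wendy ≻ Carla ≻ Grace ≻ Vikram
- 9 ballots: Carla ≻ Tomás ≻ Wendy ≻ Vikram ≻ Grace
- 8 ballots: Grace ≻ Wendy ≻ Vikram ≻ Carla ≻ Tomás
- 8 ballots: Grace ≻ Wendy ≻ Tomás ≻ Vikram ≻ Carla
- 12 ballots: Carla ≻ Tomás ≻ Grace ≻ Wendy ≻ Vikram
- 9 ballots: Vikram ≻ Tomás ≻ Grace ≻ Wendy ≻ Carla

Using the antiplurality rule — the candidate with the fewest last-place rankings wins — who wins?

Wendy

Last-place votes: Wendy 0, Vikram 21, Carla 17, Grace 9, Tomás 8.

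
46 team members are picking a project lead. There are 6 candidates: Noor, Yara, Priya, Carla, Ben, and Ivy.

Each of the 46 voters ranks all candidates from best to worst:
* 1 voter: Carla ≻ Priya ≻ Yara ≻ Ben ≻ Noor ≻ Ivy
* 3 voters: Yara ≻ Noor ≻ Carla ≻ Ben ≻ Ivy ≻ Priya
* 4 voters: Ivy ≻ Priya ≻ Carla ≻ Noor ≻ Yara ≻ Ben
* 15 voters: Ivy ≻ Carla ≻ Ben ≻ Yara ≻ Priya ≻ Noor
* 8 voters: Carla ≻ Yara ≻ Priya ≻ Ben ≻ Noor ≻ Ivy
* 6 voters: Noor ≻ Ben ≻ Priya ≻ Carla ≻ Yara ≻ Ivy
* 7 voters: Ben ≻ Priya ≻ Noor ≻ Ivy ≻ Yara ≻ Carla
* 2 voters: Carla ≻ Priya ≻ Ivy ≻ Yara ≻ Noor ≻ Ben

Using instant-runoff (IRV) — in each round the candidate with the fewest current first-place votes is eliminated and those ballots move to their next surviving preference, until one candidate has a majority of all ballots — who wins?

Noor

Round 1: Noor 6, Yara 3, Priya 0, Carla 11, Ben 7, Ivy 19. Priya eliminated.
Round 2: Noor 6, Yara 3, Carla 11, Ben 7, Ivy 19. Yara eliminated.
Round 3: Noor 9, Carla 11, Ben 7, Ivy 19. Ben eliminated.
Round 4: Noor 16, Carla 11, Ivy 19. Carla eliminated.
Round 5: Noor 25, Ivy 21. Noor has a majority (≥24).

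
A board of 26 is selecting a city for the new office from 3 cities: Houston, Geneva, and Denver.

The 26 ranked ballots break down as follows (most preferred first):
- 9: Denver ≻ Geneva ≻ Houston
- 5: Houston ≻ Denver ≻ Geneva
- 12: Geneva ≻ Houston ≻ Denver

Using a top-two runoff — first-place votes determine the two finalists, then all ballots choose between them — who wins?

Denver

Round 1 first-place votes: Houston 5, Geneva 12, Denver 9. Geneva and Denver advance.
Runoff: Geneva is ranked above Denver on 12 ballots, Denver above Geneva on 14.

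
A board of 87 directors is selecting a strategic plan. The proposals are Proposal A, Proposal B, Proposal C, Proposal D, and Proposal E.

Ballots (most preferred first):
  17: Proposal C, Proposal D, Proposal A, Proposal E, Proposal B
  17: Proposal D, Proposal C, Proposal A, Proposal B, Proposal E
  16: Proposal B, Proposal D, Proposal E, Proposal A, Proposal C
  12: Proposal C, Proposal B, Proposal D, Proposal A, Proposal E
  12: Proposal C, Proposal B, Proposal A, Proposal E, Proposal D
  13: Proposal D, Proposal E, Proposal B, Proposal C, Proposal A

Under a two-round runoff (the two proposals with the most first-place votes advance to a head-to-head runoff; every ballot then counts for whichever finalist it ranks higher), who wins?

Proposal D

Round 1 first-place votes: Proposal A 0, Proposal B 16, Proposal C 41, Proposal D 30, Proposal E 0. Proposal C and Proposal D advance.
Runoff: Proposal C is ranked above Proposal D on 41 ballots, Proposal D above Proposal C on 46.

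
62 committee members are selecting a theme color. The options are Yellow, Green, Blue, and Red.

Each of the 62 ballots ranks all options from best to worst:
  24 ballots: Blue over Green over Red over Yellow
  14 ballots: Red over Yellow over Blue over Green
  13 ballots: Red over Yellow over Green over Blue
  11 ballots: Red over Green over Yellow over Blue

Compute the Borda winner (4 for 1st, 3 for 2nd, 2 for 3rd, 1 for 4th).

Red

Yellow: 24×1 + 14×3 + 13×3 + 11×2 = 127
Green: 24×3 + 14×1 + 13×2 + 11×3 = 145
Blue: 24×4 + 14×2 + 13×1 + 11×1 = 148
Red: 24×2 + 14×4 + 13×4 + 11×4 = 200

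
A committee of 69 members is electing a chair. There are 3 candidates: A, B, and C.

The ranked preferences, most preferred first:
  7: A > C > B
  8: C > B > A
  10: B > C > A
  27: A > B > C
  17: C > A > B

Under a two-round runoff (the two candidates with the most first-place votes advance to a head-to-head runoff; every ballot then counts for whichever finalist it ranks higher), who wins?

Round 1 first-place votes: A 34, B 10, C 25. A and C advance.
Runoff: A is ranked above C on 34 ballots, C above A on 35.

C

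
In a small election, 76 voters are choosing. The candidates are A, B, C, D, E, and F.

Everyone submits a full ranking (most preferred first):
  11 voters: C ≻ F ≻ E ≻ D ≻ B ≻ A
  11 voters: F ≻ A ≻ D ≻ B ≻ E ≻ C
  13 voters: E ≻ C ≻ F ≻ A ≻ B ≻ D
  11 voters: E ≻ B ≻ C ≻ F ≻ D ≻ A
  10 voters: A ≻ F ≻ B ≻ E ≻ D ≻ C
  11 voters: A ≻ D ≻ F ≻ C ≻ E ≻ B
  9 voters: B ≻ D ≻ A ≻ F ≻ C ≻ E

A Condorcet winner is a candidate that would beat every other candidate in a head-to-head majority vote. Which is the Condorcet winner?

F vs A: 46–30
F vs B: 56–20
F vs C: 41–35
F vs D: 56–20
F vs E: 52–24
F beats every other candidate.

F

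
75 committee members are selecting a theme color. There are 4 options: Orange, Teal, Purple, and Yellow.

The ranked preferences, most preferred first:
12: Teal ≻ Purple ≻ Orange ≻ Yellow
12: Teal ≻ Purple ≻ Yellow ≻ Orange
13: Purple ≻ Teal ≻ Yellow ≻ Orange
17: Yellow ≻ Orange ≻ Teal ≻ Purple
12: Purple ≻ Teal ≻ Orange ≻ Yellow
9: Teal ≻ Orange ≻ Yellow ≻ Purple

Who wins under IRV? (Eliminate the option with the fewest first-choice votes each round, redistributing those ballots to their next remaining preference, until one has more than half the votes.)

Round 1: Orange 0, Teal 33, Purple 25, Yellow 17. Orange eliminated.
Round 2: Teal 33, Purple 25, Yellow 17. Yellow eliminated.
Round 3: Teal 50, Purple 25. Teal has a majority (≥38).

Teal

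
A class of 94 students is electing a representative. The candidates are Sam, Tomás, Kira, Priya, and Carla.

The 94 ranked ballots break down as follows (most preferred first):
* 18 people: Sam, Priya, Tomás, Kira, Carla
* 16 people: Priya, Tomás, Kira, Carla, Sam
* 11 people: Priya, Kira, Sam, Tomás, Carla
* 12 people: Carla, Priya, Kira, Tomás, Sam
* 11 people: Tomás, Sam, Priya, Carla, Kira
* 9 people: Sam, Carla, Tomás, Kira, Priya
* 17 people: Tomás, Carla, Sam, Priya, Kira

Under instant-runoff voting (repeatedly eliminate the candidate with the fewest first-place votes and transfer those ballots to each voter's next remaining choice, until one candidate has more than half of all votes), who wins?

Round 1: Sam 27, Tomás 28, Kira 0, Priya 27, Carla 12. Kira eliminated.
Round 2: Sam 27, Tomás 28, Priya 27, Carla 12. Carla eliminated.
Round 3: Sam 27, Tomás 28, Priya 39. Sam eliminated.
Round 4: Tomás 37, Priya 57. Priya has a majority (≥48).

Priya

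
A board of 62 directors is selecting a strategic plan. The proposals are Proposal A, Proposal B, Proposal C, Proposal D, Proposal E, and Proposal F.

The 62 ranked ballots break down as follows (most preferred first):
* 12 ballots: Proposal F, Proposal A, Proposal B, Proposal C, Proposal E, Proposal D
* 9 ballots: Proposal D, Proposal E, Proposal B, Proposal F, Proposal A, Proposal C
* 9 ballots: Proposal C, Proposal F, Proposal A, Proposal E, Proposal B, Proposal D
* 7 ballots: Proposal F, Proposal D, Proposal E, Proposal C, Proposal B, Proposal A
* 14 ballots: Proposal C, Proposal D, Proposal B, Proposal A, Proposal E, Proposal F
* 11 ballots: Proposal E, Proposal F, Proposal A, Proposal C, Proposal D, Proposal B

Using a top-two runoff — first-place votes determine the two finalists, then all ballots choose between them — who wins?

Round 1 first-place votes: Proposal A 0, Proposal B 0, Proposal C 23, Proposal D 9, Proposal E 11, Proposal F 19. Proposal C and Proposal F advance.
Runoff: Proposal C is ranked above Proposal F on 23 ballots, Proposal F above Proposal C on 39.

Proposal F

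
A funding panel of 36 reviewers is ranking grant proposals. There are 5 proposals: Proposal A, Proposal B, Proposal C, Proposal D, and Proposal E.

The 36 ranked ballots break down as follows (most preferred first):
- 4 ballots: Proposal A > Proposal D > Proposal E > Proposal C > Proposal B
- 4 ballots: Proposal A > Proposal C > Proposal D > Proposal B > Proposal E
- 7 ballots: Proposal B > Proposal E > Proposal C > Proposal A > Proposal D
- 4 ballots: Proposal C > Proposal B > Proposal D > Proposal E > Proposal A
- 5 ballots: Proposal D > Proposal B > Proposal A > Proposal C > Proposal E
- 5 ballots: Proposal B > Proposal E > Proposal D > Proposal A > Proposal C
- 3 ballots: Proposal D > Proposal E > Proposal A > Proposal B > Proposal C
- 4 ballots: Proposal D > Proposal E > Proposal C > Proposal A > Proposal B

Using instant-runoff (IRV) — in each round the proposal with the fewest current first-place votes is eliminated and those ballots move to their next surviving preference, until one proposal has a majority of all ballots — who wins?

Round 1: Proposal A 8, Proposal B 12, Proposal C 4, Proposal D 12, Proposal E 0. Proposal E eliminated.
Round 2: Proposal A 8, Proposal B 12, Proposal C 4, Proposal D 12. Proposal C eliminated.
Round 3: Proposal A 8, Proposal B 16, Proposal D 12. Proposal A eliminated.
Round 4: Proposal B 16, Proposal D 20. Proposal D has a majority (≥19).

Proposal D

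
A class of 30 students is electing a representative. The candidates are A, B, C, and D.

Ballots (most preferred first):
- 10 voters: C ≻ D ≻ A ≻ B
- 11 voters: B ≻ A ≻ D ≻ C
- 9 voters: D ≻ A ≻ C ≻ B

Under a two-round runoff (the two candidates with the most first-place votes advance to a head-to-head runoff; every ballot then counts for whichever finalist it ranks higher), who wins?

C

Round 1 first-place votes: A 0, B 11, C 10, D 9. B and C advance.
Runoff: B is ranked above C on 11 ballots, C above B on 19.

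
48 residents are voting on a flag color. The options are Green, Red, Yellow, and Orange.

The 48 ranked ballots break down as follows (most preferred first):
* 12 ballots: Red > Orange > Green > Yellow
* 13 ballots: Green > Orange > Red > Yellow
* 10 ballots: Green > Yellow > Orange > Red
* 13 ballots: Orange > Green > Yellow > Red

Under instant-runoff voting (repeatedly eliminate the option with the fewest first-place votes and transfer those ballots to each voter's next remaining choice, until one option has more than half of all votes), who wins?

Round 1: Green 23, Red 12, Yellow 0, Orange 13. Yellow eliminated.
Round 2: Green 23, Red 12, Orange 13. Red eliminated.
Round 3: Green 23, Orange 25. Orange has a majority (≥25).

Orange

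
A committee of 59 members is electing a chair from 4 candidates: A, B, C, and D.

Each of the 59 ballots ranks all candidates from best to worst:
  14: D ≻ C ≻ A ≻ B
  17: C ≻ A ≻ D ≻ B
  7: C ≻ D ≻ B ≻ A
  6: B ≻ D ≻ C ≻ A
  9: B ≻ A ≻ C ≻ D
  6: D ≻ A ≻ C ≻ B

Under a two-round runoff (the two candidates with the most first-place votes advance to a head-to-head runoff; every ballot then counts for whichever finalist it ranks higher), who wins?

Round 1 first-place votes: A 0, B 15, C 24, D 20. C and D advance.
Runoff: C is ranked above D on 33 ballots, D above C on 26.

C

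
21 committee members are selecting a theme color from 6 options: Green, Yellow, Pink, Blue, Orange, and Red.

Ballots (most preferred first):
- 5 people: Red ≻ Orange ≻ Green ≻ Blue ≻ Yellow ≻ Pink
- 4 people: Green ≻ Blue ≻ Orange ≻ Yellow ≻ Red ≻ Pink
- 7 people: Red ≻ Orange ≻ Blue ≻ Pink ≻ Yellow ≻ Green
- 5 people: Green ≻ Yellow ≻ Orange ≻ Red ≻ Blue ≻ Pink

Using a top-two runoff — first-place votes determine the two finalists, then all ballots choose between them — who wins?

Red

Round 1 first-place votes: Green 9, Yellow 0, Pink 0, Blue 0, Orange 0, Red 12. Red and Green advance.
Runoff: Red is ranked above Green on 12 ballots, Green above Red on 9.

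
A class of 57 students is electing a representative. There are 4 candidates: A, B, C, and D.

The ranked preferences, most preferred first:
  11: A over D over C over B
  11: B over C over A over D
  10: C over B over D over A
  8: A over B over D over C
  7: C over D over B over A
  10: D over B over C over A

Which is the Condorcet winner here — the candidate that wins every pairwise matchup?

B vs A: 38–19
B vs C: 29–28
B vs D: 29–28
B beats every other candidate.

B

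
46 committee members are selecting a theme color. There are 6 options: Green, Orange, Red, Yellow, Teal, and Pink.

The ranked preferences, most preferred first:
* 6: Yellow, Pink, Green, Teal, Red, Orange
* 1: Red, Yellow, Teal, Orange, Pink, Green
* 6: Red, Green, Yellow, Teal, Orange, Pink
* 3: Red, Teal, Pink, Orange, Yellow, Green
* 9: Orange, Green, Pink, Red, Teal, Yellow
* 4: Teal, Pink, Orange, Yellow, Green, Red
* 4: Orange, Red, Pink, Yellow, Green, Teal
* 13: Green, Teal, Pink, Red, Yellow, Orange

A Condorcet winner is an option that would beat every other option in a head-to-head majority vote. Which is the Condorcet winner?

Green

Green vs Orange: 25–21
Green vs Red: 32–14
Green vs Yellow: 28–18
Green vs Teal: 38–8
Green vs Pink: 28–18
Green beats every other option.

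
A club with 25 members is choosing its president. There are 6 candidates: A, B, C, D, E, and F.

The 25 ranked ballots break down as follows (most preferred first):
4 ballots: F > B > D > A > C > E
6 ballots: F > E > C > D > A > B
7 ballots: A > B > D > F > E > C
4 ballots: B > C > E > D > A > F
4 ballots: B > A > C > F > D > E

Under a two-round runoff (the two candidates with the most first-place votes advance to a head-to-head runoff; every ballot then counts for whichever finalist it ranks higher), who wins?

Round 1 first-place votes: A 7, B 8, C 0, D 0, E 0, F 10. F and B advance.
Runoff: F is ranked above B on 10 ballots, B above F on 15.

B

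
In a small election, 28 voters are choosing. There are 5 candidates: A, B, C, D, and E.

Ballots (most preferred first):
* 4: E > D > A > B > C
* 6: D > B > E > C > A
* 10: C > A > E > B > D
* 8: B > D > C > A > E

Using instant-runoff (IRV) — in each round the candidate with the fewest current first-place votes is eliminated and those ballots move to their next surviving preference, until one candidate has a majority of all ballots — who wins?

Round 1: A 0, B 8, C 10, D 6, E 4. A eliminated.
Round 2: B 8, C 10, D 6, E 4. E eliminated.
Round 3: B 8, C 10, D 10. B eliminated.
Round 4: C 10, D 18. D has a majority (≥15).

D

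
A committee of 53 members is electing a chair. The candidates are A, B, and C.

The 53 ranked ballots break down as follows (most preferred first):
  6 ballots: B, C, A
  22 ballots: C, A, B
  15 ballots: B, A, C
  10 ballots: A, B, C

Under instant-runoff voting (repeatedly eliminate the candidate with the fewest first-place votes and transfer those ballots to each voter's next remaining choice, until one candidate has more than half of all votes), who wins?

Round 1: A 10, B 21, C 22. A eliminated.
Round 2: B 31, C 22. B has a majority (≥27).

B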